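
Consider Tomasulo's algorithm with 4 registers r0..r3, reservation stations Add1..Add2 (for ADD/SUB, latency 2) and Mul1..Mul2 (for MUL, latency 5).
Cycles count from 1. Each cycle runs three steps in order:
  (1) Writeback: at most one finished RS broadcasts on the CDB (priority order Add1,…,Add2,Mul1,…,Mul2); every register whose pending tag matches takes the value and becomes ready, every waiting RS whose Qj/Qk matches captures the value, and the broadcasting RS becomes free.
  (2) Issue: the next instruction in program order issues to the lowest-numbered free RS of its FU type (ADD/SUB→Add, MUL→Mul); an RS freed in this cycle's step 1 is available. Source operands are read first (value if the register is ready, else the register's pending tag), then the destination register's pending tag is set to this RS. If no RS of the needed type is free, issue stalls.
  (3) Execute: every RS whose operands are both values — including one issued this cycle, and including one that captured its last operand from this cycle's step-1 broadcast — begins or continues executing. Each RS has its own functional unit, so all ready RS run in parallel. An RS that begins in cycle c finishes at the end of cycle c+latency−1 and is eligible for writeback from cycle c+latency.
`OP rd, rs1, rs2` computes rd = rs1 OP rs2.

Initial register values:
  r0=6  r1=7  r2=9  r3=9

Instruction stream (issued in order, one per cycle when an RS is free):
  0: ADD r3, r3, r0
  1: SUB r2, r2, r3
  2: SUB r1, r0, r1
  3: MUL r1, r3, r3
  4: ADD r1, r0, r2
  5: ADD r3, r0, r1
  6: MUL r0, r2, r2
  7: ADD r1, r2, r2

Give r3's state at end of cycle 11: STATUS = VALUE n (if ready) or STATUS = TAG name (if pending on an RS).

  c1: issue ADD r3<-Add1  regs: r0:6,r1:7,r2:9,r3:Add1
  c2: issue SUB r2<-Add2  regs: r0:6,r1:7,r2:Add2,r3:Add1
  c3: CDB Add1=15; issue SUB r1<-Add1  regs: r0:6,r1:Add1,r2:Add2,r3:15
  c4: issue MUL r1<-Mul1  regs: r0:6,r1:Mul1,r2:Add2,r3:15
  c5: CDB Add1=-1; issue ADD r1<-Add1  regs: r0:6,r1:Add1,r2:Add2,r3:15
  c6: CDB Add2=-6; issue ADD r3<-Add2  regs: r0:6,r1:Add1,r2:-6,r3:Add2
  c7: issue MUL r0<-Mul2  regs: r0:Mul2,r1:Add1,r2:-6,r3:Add2
  c8: CDB Add1=0; issue ADD r1<-Add1  regs: r0:Mul2,r1:Add1,r2:-6,r3:Add2
  c9: CDB Mul1=225  regs: r0:Mul2,r1:Add1,r2:-6,r3:Add2
  c10: CDB Add1=-12  regs: r0:Mul2,r1:-12,r2:-6,r3:Add2
  c11: CDB Add2=6  regs: r0:Mul2,r1:-12,r2:-6,r3:6

STATUS = VALUE 6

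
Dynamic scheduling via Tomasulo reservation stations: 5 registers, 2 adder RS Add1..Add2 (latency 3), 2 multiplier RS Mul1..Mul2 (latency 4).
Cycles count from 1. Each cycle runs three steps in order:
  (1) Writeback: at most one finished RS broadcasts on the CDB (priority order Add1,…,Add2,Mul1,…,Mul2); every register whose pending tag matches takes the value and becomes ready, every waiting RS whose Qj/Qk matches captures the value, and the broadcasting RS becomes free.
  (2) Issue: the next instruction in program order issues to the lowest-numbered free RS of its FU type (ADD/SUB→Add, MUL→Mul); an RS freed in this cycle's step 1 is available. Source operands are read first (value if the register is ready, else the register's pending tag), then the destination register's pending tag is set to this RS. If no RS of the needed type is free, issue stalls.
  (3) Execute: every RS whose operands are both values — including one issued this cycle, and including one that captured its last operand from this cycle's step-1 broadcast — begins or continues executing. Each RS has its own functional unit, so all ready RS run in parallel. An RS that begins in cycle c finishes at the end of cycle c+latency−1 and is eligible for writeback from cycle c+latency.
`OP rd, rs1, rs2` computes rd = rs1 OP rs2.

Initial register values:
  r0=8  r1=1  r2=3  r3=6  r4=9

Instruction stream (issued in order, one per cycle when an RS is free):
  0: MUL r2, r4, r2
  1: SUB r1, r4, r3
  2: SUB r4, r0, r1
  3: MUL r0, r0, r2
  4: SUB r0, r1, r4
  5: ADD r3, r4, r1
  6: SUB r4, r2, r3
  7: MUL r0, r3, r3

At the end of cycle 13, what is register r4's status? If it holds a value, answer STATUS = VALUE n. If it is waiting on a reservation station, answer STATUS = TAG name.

STATUS = TAG Add1

c1: issue MUL r2<-Mul1 | r0:8,r1:1,r2:Mul1,r3:6,r4:9
c2: issue SUB r1<-Add1 | r0:8,r1:Add1,r2:Mul1,r3:6,r4:9
c3: issue SUB r4<-Add2 | r0:8,r1:Add1,r2:Mul1,r3:6,r4:Add2
c4: issue MUL r0<-Mul2 | r0:Mul2,r1:Add1,r2:Mul1,r3:6,r4:Add2
c5: CDB Add1=3; issue SUB r0<-Add1 | r0:Add1,r1:3,r2:Mul1,r3:6,r4:Add2
c6: CDB Mul1=27; stall | r0:Add1,r1:3,r2:27,r3:6,r4:Add2
c7: stall | r0:Add1,r1:3,r2:27,r3:6,r4:Add2
c8: CDB Add2=5; issue ADD r3<-Add2 | r0:Add1,r1:3,r2:27,r3:Add2,r4:5
c9: stall | r0:Add1,r1:3,r2:27,r3:Add2,r4:5
c10: CDB Mul2=216; stall | r0:Add1,r1:3,r2:27,r3:Add2,r4:5
c11: CDB Add1=-2; issue SUB r4<-Add1 | r0:-2,r1:3,r2:27,r3:Add2,r4:Add1
c12: CDB Add2=8; issue MUL r0<-Mul1 | r0:Mul1,r1:3,r2:27,r3:8,r4:Add1
c13: - | r0:Mul1,r1:3,r2:27,r3:8,r4:Add1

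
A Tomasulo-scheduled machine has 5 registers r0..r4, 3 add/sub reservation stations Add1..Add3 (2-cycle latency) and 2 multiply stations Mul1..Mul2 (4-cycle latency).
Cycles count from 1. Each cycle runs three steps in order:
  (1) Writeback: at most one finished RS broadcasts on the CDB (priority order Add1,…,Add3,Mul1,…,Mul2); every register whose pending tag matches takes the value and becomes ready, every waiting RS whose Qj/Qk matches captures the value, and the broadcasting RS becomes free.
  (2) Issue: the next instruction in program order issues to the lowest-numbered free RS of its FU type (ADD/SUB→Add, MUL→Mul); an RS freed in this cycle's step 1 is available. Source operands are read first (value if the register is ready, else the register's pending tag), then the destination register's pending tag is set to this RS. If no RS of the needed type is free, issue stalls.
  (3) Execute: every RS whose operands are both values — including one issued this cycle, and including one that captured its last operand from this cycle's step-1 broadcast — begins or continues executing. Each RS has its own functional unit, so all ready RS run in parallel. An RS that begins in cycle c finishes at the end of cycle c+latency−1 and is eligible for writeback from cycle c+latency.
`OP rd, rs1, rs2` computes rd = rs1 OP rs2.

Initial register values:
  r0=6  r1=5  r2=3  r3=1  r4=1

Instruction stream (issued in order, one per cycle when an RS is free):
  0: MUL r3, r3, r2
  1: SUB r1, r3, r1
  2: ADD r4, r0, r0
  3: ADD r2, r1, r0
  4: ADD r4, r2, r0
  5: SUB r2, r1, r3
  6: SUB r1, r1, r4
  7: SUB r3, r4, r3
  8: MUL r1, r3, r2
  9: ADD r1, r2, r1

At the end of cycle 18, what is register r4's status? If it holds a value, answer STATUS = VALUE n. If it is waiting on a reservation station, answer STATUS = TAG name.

c1: issue MUL r3<-Mul1 | r0:6,r1:5,r2:3,r3:Mul1,r4:1
c2: issue SUB r1<-Add1 | r0:6,r1:Add1,r2:3,r3:Mul1,r4:1
c3: issue ADD r4<-Add2 | r0:6,r1:Add1,r2:3,r3:Mul1,r4:Add2
c4: issue ADD r2<-Add3 | r0:6,r1:Add1,r2:Add3,r3:Mul1,r4:Add2
c5: CDB Add2=12; issue ADD r4<-Add2 | r0:6,r1:Add1,r2:Add3,r3:Mul1,r4:Add2
c6: CDB Mul1=3; stall | r0:6,r1:Add1,r2:Add3,r3:3,r4:Add2
c7: stall | r0:6,r1:Add1,r2:Add3,r3:3,r4:Add2
c8: CDB Add1=-2; issue SUB r2<-Add1 | r0:6,r1:-2,r2:Add1,r3:3,r4:Add2
c9: stall | r0:6,r1:-2,r2:Add1,r3:3,r4:Add2
c10: CDB Add1=-5; issue SUB r1<-Add1 | r0:6,r1:Add1,r2:-5,r3:3,r4:Add2
c11: CDB Add3=4; issue SUB r3<-Add3 | r0:6,r1:Add1,r2:-5,r3:Add3,r4:Add2
c12: issue MUL r1<-Mul1 | r0:6,r1:Mul1,r2:-5,r3:Add3,r4:Add2
c13: CDB Add2=10; issue ADD r1<-Add2 | r0:6,r1:Add2,r2:-5,r3:Add3,r4:10
c14: - | r0:6,r1:Add2,r2:-5,r3:Add3,r4:10
c15: CDB Add1=-12 | r0:6,r1:Add2,r2:-5,r3:Add3,r4:10
c16: CDB Add3=7 | r0:6,r1:Add2,r2:-5,r3:7,r4:10
c17: - | r0:6,r1:Add2,r2:-5,r3:7,r4:10
c18: - | r0:6,r1:Add2,r2:-5,r3:7,r4:10

STATUS = VALUE 10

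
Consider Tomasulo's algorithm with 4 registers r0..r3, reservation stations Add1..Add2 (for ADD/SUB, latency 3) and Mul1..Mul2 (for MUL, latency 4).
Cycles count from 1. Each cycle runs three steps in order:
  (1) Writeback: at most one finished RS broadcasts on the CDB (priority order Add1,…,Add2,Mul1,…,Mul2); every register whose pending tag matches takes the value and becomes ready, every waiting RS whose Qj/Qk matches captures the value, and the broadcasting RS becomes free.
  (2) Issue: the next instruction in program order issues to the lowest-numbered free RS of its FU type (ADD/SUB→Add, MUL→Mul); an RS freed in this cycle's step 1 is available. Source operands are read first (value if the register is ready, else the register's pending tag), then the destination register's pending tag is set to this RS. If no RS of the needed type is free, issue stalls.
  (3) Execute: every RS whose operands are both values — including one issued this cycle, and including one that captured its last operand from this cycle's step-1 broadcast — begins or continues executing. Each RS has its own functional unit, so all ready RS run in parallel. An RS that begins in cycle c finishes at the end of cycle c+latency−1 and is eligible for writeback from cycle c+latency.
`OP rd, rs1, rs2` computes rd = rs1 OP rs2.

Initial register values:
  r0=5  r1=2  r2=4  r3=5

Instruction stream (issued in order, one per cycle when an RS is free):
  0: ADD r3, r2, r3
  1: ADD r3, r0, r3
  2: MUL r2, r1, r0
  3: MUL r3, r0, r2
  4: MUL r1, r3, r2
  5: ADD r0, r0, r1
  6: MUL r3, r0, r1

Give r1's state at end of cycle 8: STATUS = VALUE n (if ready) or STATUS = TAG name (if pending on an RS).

c1: issue ADD r3<-Add1 | r0:5,r1:2,r2:4,r3:Add1
c2: issue ADD r3<-Add2 | r0:5,r1:2,r2:4,r3:Add2
c3: issue MUL r2<-Mul1 | r0:5,r1:2,r2:Mul1,r3:Add2
c4: CDB Add1=9; issue MUL r3<-Mul2 | r0:5,r1:2,r2:Mul1,r3:Mul2
c5: stall | r0:5,r1:2,r2:Mul1,r3:Mul2
c6: stall | r0:5,r1:2,r2:Mul1,r3:Mul2
c7: CDB Add2=14; stall | r0:5,r1:2,r2:Mul1,r3:Mul2
c8: CDB Mul1=10; issue MUL r1<-Mul1 | r0:5,r1:Mul1,r2:10,r3:Mul2

STATUS = TAG Mul1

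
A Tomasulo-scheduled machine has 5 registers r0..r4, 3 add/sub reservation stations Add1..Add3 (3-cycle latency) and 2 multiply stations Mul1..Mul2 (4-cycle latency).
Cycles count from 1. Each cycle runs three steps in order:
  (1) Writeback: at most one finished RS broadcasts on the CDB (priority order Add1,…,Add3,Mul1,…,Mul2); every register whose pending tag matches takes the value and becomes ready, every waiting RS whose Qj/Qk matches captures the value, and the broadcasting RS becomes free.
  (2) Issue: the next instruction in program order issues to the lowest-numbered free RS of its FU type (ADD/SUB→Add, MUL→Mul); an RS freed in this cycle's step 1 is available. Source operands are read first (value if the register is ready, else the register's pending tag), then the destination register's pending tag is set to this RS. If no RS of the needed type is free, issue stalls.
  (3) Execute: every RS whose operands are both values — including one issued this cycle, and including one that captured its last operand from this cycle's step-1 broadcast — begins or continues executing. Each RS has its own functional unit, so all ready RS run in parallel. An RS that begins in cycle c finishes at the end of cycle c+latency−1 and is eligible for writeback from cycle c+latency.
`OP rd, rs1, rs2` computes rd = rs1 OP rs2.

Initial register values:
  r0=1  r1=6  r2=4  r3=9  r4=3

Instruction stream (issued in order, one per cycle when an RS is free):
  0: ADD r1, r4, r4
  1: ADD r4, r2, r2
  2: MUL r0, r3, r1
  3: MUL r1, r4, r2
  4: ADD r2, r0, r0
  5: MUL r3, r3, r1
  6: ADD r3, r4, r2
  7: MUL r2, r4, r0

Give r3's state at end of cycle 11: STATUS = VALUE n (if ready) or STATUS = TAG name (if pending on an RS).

STATUS = TAG Add2

c1: issue ADD r1<-Add1 | r0:1,r1:Add1,r2:4,r3:9,r4:3
c2: issue ADD r4<-Add2 | r0:1,r1:Add1,r2:4,r3:9,r4:Add2
c3: issue MUL r0<-Mul1 | r0:Mul1,r1:Add1,r2:4,r3:9,r4:Add2
c4: CDB Add1=6; issue MUL r1<-Mul2 | r0:Mul1,r1:Mul2,r2:4,r3:9,r4:Add2
c5: CDB Add2=8; issue ADD r2<-Add1 | r0:Mul1,r1:Mul2,r2:Add1,r3:9,r4:8
c6: stall | r0:Mul1,r1:Mul2,r2:Add1,r3:9,r4:8
c7: stall | r0:Mul1,r1:Mul2,r2:Add1,r3:9,r4:8
c8: CDB Mul1=54; issue MUL r3<-Mul1 | r0:54,r1:Mul2,r2:Add1,r3:Mul1,r4:8
c9: CDB Mul2=32; issue ADD r3<-Add2 | r0:54,r1:32,r2:Add1,r3:Add2,r4:8
c10: issue MUL r2<-Mul2 | r0:54,r1:32,r2:Mul2,r3:Add2,r4:8
c11: CDB Add1=108 | r0:54,r1:32,r2:Mul2,r3:Add2,r4:8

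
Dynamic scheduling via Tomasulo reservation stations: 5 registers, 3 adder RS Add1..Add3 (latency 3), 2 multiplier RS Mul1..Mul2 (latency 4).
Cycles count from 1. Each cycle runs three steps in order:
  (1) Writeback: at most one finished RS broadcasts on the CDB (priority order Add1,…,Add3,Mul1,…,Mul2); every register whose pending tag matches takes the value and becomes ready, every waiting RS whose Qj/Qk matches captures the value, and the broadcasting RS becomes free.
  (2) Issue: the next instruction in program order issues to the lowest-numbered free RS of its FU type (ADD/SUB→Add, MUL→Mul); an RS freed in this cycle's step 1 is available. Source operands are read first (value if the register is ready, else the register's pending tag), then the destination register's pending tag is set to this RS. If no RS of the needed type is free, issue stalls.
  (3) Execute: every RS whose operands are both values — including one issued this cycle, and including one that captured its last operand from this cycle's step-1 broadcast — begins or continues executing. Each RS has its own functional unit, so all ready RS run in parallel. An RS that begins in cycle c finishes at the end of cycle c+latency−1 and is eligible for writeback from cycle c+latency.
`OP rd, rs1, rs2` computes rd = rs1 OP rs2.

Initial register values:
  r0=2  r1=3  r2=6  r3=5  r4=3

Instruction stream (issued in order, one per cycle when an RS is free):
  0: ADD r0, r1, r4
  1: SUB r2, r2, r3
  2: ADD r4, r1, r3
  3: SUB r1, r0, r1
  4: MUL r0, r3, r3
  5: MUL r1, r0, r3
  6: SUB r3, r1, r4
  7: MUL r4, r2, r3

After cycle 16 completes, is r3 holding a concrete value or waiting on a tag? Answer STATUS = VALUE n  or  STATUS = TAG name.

c1: issue ADD r0<-Add1 | r0:Add1,r1:3,r2:6,r3:5,r4:3
c2: issue SUB r2<-Add2 | r0:Add1,r1:3,r2:Add2,r3:5,r4:3
c3: issue ADD r4<-Add3 | r0:Add1,r1:3,r2:Add2,r3:5,r4:Add3
c4: CDB Add1=6; issue SUB r1<-Add1 | r0:6,r1:Add1,r2:Add2,r3:5,r4:Add3
c5: CDB Add2=1; issue MUL r0<-Mul1 | r0:Mul1,r1:Add1,r2:1,r3:5,r4:Add3
c6: CDB Add3=8; issue MUL r1<-Mul2 | r0:Mul1,r1:Mul2,r2:1,r3:5,r4:8
c7: CDB Add1=3; issue SUB r3<-Add1 | r0:Mul1,r1:Mul2,r2:1,r3:Add1,r4:8
c8: stall | r0:Mul1,r1:Mul2,r2:1,r3:Add1,r4:8
c9: CDB Mul1=25; issue MUL r4<-Mul1 | r0:25,r1:Mul2,r2:1,r3:Add1,r4:Mul1
c10: - | r0:25,r1:Mul2,r2:1,r3:Add1,r4:Mul1
c11: - | r0:25,r1:Mul2,r2:1,r3:Add1,r4:Mul1
c12: - | r0:25,r1:Mul2,r2:1,r3:Add1,r4:Mul1
c13: CDB Mul2=125 | r0:25,r1:125,r2:1,r3:Add1,r4:Mul1
c14: - | r0:25,r1:125,r2:1,r3:Add1,r4:Mul1
c15: - | r0:25,r1:125,r2:1,r3:Add1,r4:Mul1
c16: CDB Add1=117 | r0:25,r1:125,r2:1,r3:117,r4:Mul1

STATUS = VALUE 117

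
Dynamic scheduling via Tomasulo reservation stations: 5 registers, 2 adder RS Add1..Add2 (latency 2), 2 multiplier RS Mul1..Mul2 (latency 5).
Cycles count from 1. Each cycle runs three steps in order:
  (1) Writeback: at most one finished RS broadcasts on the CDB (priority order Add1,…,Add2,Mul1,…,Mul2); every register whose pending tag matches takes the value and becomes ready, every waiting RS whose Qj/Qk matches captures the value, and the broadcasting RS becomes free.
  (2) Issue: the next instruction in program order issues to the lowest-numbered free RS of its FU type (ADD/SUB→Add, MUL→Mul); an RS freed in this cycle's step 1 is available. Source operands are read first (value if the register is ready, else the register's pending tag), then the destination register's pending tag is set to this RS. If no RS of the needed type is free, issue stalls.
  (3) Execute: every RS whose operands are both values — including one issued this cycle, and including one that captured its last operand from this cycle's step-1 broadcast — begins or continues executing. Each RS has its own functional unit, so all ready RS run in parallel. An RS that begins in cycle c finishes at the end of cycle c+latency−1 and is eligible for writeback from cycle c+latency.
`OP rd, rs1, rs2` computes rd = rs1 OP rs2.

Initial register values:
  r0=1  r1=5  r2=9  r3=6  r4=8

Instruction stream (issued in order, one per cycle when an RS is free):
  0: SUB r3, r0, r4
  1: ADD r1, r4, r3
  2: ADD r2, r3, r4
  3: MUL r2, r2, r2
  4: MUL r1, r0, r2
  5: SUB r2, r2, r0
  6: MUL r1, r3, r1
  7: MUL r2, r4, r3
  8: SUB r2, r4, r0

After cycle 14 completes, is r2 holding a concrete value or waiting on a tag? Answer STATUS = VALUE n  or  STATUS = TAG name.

c1: issue SUB r3<-Add1 | r0:1,r1:5,r2:9,r3:Add1,r4:8
c2: issue ADD r1<-Add2 | r0:1,r1:Add2,r2:9,r3:Add1,r4:8
c3: CDB Add1=-7; issue ADD r2<-Add1 | r0:1,r1:Add2,r2:Add1,r3:-7,r4:8
c4: issue MUL r2<-Mul1 | r0:1,r1:Add2,r2:Mul1,r3:-7,r4:8
c5: CDB Add1=1; issue MUL r1<-Mul2 | r0:1,r1:Mul2,r2:Mul1,r3:-7,r4:8
c6: CDB Add2=1; issue SUB r2<-Add1 | r0:1,r1:Mul2,r2:Add1,r3:-7,r4:8
c7: stall | r0:1,r1:Mul2,r2:Add1,r3:-7,r4:8
c8: stall | r0:1,r1:Mul2,r2:Add1,r3:-7,r4:8
c9: stall | r0:1,r1:Mul2,r2:Add1,r3:-7,r4:8
c10: CDB Mul1=1; issue MUL r1<-Mul1 | r0:1,r1:Mul1,r2:Add1,r3:-7,r4:8
c11: stall | r0:1,r1:Mul1,r2:Add1,r3:-7,r4:8
c12: CDB Add1=0; stall | r0:1,r1:Mul1,r2:0,r3:-7,r4:8
c13: stall | r0:1,r1:Mul1,r2:0,r3:-7,r4:8
c14: stall | r0:1,r1:Mul1,r2:0,r3:-7,r4:8

STATUS = VALUE 0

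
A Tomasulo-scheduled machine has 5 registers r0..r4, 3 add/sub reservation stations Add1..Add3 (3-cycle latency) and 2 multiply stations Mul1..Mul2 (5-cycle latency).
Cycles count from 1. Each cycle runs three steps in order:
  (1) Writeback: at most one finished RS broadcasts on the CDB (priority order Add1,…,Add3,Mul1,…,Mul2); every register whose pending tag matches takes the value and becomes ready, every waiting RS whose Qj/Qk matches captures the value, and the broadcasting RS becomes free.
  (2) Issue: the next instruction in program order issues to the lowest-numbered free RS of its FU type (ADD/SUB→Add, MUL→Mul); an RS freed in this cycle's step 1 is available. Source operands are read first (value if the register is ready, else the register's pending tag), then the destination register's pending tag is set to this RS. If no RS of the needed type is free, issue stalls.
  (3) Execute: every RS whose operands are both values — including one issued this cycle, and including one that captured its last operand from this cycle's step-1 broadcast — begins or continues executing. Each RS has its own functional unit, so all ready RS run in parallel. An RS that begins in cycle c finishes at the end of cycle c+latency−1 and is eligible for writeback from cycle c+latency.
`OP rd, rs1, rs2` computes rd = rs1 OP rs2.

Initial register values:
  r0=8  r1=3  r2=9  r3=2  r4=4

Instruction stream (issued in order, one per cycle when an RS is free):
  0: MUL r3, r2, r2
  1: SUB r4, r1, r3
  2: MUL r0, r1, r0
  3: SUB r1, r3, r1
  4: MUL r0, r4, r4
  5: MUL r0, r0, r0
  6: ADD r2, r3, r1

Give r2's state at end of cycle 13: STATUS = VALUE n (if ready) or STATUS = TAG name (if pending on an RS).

  c1: issue MUL r3<-Mul1  regs: r0:8,r1:3,r2:9,r3:Mul1,r4:4
  c2: issue SUB r4<-Add1  regs: r0:8,r1:3,r2:9,r3:Mul1,r4:Add1
  c3: issue MUL r0<-Mul2  regs: r0:Mul2,r1:3,r2:9,r3:Mul1,r4:Add1
  c4: issue SUB r1<-Add2  regs: r0:Mul2,r1:Add2,r2:9,r3:Mul1,r4:Add1
  c5: stall  regs: r0:Mul2,r1:Add2,r2:9,r3:Mul1,r4:Add1
  c6: CDB Mul1=81; issue MUL r0<-Mul1  regs: r0:Mul1,r1:Add2,r2:9,r3:81,r4:Add1
  c7: stall  regs: r0:Mul1,r1:Add2,r2:9,r3:81,r4:Add1
  c8: CDB Mul2=24; issue MUL r0<-Mul2  regs: r0:Mul2,r1:Add2,r2:9,r3:81,r4:Add1
  c9: CDB Add1=-78; issue ADD r2<-Add1  regs: r0:Mul2,r1:Add2,r2:Add1,r3:81,r4:-78
  c10: CDB Add2=78  regs: r0:Mul2,r1:78,r2:Add1,r3:81,r4:-78
  c11: -  regs: r0:Mul2,r1:78,r2:Add1,r3:81,r4:-78
  c12: -  regs: r0:Mul2,r1:78,r2:Add1,r3:81,r4:-78
  c13: CDB Add1=159  regs: r0:Mul2,r1:78,r2:159,r3:81,r4:-78

STATUS = VALUE 159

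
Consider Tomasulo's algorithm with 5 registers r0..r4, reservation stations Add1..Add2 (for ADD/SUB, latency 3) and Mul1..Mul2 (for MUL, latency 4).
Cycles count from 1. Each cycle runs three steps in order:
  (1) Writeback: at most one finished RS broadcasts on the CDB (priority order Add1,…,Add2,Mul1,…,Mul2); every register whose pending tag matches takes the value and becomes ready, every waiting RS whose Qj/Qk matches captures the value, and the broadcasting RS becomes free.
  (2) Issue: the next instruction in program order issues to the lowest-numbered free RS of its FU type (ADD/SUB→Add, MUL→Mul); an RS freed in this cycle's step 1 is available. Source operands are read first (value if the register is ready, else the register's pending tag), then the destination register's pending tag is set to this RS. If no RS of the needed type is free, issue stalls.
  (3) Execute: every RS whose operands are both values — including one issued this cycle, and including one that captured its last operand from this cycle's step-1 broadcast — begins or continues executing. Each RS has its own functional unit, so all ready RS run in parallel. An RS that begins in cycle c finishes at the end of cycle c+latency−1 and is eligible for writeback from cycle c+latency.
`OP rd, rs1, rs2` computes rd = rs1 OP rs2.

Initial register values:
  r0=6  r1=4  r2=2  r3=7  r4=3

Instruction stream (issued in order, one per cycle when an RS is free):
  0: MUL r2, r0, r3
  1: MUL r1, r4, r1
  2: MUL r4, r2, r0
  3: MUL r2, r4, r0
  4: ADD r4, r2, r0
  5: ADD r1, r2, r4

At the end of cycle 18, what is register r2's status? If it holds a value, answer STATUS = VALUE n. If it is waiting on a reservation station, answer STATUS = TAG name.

STATUS = VALUE 1512

  c1: issue MUL r2<-Mul1  regs: r0:6,r1:4,r2:Mul1,r3:7,r4:3
  c2: issue MUL r1<-Mul2  regs: r0:6,r1:Mul2,r2:Mul1,r3:7,r4:3
  c3: stall  regs: r0:6,r1:Mul2,r2:Mul1,r3:7,r4:3
  c4: stall  regs: r0:6,r1:Mul2,r2:Mul1,r3:7,r4:3
  c5: CDB Mul1=42; issue MUL r4<-Mul1  regs: r0:6,r1:Mul2,r2:42,r3:7,r4:Mul1
  c6: CDB Mul2=12; issue MUL r2<-Mul2  regs: r0:6,r1:12,r2:Mul2,r3:7,r4:Mul1
  c7: issue ADD r4<-Add1  regs: r0:6,r1:12,r2:Mul2,r3:7,r4:Add1
  c8: issue ADD r1<-Add2  regs: r0:6,r1:Add2,r2:Mul2,r3:7,r4:Add1
  c9: CDB Mul1=252  regs: r0:6,r1:Add2,r2:Mul2,r3:7,r4:Add1
  c10: -  regs: r0:6,r1:Add2,r2:Mul2,r3:7,r4:Add1
  c11: -  regs: r0:6,r1:Add2,r2:Mul2,r3:7,r4:Add1
  c12: -  regs: r0:6,r1:Add2,r2:Mul2,r3:7,r4:Add1
  c13: CDB Mul2=1512  regs: r0:6,r1:Add2,r2:1512,r3:7,r4:Add1
  c14: -  regs: r0:6,r1:Add2,r2:1512,r3:7,r4:Add1
  c15: -  regs: r0:6,r1:Add2,r2:1512,r3:7,r4:Add1
  c16: CDB Add1=1518  regs: r0:6,r1:Add2,r2:1512,r3:7,r4:1518
  c17: -  regs: r0:6,r1:Add2,r2:1512,r3:7,r4:1518
  c18: -  regs: r0:6,r1:Add2,r2:1512,r3:7,r4:1518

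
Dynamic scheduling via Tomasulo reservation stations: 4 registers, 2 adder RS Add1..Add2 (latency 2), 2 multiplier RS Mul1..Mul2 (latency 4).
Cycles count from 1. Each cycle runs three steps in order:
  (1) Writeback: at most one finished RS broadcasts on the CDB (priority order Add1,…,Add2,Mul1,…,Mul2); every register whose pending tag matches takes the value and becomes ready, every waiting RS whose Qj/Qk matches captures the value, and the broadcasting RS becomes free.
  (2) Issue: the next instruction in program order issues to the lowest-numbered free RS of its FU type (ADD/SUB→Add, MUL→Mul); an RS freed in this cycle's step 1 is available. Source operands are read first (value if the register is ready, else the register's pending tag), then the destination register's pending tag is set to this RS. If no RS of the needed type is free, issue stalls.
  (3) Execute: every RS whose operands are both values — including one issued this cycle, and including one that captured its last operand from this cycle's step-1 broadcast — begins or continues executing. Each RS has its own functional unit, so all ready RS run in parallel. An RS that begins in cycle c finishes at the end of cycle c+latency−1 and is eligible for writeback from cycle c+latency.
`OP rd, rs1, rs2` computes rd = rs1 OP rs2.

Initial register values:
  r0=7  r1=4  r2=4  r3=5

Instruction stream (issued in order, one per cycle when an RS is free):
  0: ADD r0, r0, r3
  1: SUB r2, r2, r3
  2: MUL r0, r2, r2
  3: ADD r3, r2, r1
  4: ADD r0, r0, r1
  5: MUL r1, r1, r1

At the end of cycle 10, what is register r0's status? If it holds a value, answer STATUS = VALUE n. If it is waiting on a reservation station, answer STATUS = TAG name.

STATUS = VALUE 5

cycle 1: issue ADD r0<-Add1 // r0:Add1,r1:4,r2:4,r3:5
cycle 2: issue SUB r2<-Add2 // r0:Add1,r1:4,r2:Add2,r3:5
cycle 3: CDB Add1=12; issue MUL r0<-Mul1 // r0:Mul1,r1:4,r2:Add2,r3:5
cycle 4: CDB Add2=-1; issue ADD r3<-Add1 // r0:Mul1,r1:4,r2:-1,r3:Add1
cycle 5: issue ADD r0<-Add2 // r0:Add2,r1:4,r2:-1,r3:Add1
cycle 6: CDB Add1=3; issue MUL r1<-Mul2 // r0:Add2,r1:Mul2,r2:-1,r3:3
cycle 7: - // r0:Add2,r1:Mul2,r2:-1,r3:3
cycle 8: CDB Mul1=1 // r0:Add2,r1:Mul2,r2:-1,r3:3
cycle 9: - // r0:Add2,r1:Mul2,r2:-1,r3:3
cycle 10: CDB Add2=5 // r0:5,r1:Mul2,r2:-1,r3:3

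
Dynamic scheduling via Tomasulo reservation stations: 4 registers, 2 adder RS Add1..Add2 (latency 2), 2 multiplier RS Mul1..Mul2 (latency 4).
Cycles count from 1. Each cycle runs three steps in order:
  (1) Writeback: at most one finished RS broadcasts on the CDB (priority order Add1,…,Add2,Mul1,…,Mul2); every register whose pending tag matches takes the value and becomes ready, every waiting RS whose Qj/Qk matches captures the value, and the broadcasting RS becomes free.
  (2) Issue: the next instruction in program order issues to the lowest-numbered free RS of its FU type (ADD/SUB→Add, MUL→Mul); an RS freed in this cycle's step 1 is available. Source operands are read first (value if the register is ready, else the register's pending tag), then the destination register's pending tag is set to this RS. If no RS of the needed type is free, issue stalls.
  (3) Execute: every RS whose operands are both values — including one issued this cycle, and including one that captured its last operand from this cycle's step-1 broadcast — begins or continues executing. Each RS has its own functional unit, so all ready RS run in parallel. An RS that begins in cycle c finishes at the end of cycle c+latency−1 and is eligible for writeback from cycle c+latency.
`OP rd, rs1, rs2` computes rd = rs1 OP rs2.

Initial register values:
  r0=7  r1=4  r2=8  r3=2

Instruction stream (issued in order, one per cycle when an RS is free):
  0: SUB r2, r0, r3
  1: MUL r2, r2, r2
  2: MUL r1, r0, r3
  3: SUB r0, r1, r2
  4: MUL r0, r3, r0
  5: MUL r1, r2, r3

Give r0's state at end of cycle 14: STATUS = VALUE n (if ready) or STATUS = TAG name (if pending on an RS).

STATUS = VALUE -22

  c1: issue SUB r2<-Add1  regs: r0:7,r1:4,r2:Add1,r3:2
  c2: issue MUL r2<-Mul1  regs: r0:7,r1:4,r2:Mul1,r3:2
  c3: CDB Add1=5; issue MUL r1<-Mul2  regs: r0:7,r1:Mul2,r2:Mul1,r3:2
  c4: issue SUB r0<-Add1  regs: r0:Add1,r1:Mul2,r2:Mul1,r3:2
  c5: stall  regs: r0:Add1,r1:Mul2,r2:Mul1,r3:2
  c6: stall  regs: r0:Add1,r1:Mul2,r2:Mul1,r3:2
  c7: CDB Mul1=25; issue MUL r0<-Mul1  regs: r0:Mul1,r1:Mul2,r2:25,r3:2
  c8: CDB Mul2=14; issue MUL r1<-Mul2  regs: r0:Mul1,r1:Mul2,r2:25,r3:2
  c9: -  regs: r0:Mul1,r1:Mul2,r2:25,r3:2
  c10: CDB Add1=-11  regs: r0:Mul1,r1:Mul2,r2:25,r3:2
  c11: -  regs: r0:Mul1,r1:Mul2,r2:25,r3:2
  c12: CDB Mul2=50  regs: r0:Mul1,r1:50,r2:25,r3:2
  c13: -  regs: r0:Mul1,r1:50,r2:25,r3:2
  c14: CDB Mul1=-22  regs: r0:-22,r1:50,r2:25,r3:2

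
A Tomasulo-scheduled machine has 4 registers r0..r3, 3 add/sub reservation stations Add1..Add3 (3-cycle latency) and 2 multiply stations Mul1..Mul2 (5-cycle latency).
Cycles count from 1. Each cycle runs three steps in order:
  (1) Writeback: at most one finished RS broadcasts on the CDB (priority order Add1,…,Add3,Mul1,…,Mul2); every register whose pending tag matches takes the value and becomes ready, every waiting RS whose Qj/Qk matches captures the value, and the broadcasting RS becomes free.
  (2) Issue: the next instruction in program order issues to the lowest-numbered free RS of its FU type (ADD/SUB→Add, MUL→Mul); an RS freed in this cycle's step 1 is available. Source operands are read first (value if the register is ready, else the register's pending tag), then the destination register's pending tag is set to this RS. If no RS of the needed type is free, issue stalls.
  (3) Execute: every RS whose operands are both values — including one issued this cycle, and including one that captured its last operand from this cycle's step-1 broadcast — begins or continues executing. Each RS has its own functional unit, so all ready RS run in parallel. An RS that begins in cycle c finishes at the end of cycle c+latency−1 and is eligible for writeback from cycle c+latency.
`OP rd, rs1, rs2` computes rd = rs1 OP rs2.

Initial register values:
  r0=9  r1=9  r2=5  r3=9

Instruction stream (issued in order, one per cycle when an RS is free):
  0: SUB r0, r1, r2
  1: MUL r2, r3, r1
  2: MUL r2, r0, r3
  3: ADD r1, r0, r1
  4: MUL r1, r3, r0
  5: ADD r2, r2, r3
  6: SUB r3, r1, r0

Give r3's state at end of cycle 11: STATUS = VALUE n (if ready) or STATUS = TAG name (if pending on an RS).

STATUS = TAG Add2

cycle 1: issue SUB r0<-Add1 // r0:Add1,r1:9,r2:5,r3:9
cycle 2: issue MUL r2<-Mul1 // r0:Add1,r1:9,r2:Mul1,r3:9
cycle 3: issue MUL r2<-Mul2 // r0:Add1,r1:9,r2:Mul2,r3:9
cycle 4: CDB Add1=4; issue ADD r1<-Add1 // r0:4,r1:Add1,r2:Mul2,r3:9
cycle 5: stall // r0:4,r1:Add1,r2:Mul2,r3:9
cycle 6: stall // r0:4,r1:Add1,r2:Mul2,r3:9
cycle 7: CDB Add1=13; stall // r0:4,r1:13,r2:Mul2,r3:9
cycle 8: CDB Mul1=81; issue MUL r1<-Mul1 // r0:4,r1:Mul1,r2:Mul2,r3:9
cycle 9: CDB Mul2=36; issue ADD r2<-Add1 // r0:4,r1:Mul1,r2:Add1,r3:9
cycle 10: issue SUB r3<-Add2 // r0:4,r1:Mul1,r2:Add1,r3:Add2
cycle 11: - // r0:4,r1:Mul1,r2:Add1,r3:Add2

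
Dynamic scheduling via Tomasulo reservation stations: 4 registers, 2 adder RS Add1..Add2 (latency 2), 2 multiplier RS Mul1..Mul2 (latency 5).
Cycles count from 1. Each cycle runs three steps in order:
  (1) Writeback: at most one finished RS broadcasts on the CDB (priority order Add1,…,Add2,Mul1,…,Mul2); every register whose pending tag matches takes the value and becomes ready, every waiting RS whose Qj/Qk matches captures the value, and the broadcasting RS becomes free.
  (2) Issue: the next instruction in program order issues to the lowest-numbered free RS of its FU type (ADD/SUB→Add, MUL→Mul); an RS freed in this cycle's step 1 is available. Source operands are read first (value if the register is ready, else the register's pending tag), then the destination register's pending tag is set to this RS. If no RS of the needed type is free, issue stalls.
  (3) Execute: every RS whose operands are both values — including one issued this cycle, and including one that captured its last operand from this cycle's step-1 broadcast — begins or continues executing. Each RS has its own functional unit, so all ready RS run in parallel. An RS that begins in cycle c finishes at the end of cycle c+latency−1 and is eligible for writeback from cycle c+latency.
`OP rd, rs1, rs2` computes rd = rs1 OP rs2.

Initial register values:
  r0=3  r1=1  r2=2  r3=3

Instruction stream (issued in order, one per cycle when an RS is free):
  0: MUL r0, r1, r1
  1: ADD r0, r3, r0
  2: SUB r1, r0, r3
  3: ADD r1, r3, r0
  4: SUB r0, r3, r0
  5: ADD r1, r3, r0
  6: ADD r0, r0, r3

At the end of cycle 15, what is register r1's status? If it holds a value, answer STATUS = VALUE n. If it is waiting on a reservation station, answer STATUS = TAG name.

STATUS = VALUE 2

  c1: issue MUL r0<-Mul1  regs: r0:Mul1,r1:1,r2:2,r3:3
  c2: issue ADD r0<-Add1  regs: r0:Add1,r1:1,r2:2,r3:3
  c3: issue SUB r1<-Add2  regs: r0:Add1,r1:Add2,r2:2,r3:3
  c4: stall  regs: r0:Add1,r1:Add2,r2:2,r3:3
  c5: stall  regs: r0:Add1,r1:Add2,r2:2,r3:3
  c6: CDB Mul1=1; stall  regs: r0:Add1,r1:Add2,r2:2,r3:3
  c7: stall  regs: r0:Add1,r1:Add2,r2:2,r3:3
  c8: CDB Add1=4; issue ADD r1<-Add1  regs: r0:4,r1:Add1,r2:2,r3:3
  c9: stall  regs: r0:4,r1:Add1,r2:2,r3:3
  c10: CDB Add1=7; issue SUB r0<-Add1  regs: r0:Add1,r1:7,r2:2,r3:3
  c11: CDB Add2=1; issue ADD r1<-Add2  regs: r0:Add1,r1:Add2,r2:2,r3:3
  c12: CDB Add1=-1; issue ADD r0<-Add1  regs: r0:Add1,r1:Add2,r2:2,r3:3
  c13: -  regs: r0:Add1,r1:Add2,r2:2,r3:3
  c14: CDB Add1=2  regs: r0:2,r1:Add2,r2:2,r3:3
  c15: CDB Add2=2  regs: r0:2,r1:2,r2:2,r3:3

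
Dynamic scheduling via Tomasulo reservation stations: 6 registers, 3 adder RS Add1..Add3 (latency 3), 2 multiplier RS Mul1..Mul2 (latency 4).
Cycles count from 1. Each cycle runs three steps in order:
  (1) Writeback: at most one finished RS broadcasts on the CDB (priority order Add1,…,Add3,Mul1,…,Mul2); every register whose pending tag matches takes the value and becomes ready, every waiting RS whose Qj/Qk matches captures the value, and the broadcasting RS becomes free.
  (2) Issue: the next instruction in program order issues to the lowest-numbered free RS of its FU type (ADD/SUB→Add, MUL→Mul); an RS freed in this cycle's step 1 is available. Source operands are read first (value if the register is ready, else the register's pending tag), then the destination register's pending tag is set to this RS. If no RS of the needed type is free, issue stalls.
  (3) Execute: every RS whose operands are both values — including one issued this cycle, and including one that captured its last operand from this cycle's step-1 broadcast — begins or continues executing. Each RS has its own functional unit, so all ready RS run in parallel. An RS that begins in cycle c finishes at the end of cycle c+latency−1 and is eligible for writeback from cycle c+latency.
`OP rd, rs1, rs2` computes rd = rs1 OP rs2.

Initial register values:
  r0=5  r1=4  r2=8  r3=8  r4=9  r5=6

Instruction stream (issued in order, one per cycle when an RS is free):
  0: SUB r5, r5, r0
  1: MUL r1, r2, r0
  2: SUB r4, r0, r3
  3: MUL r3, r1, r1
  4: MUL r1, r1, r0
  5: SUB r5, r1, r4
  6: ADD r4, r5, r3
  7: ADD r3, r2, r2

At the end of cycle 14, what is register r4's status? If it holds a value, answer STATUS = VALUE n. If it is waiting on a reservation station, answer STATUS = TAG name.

STATUS = TAG Add2

c1: issue SUB r5<-Add1 | r0:5,r1:4,r2:8,r3:8,r4:9,r5:Add1
c2: issue MUL r1<-Mul1 | r0:5,r1:Mul1,r2:8,r3:8,r4:9,r5:Add1
c3: issue SUB r4<-Add2 | r0:5,r1:Mul1,r2:8,r3:8,r4:Add2,r5:Add1
c4: CDB Add1=1; issue MUL r3<-Mul2 | r0:5,r1:Mul1,r2:8,r3:Mul2,r4:Add2,r5:1
c5: stall | r0:5,r1:Mul1,r2:8,r3:Mul2,r4:Add2,r5:1
c6: CDB Add2=-3; stall | r0:5,r1:Mul1,r2:8,r3:Mul2,r4:-3,r5:1
c7: CDB Mul1=40; issue MUL r1<-Mul1 | r0:5,r1:Mul1,r2:8,r3:Mul2,r4:-3,r5:1
c8: issue SUB r5<-Add1 | r0:5,r1:Mul1,r2:8,r3:Mul2,r4:-3,r5:Add1
c9: issue ADD r4<-Add2 | r0:5,r1:Mul1,r2:8,r3:Mul2,r4:Add2,r5:Add1
c10: issue ADD r3<-Add3 | r0:5,r1:Mul1,r2:8,r3:Add3,r4:Add2,r5:Add1
c11: CDB Mul1=200 | r0:5,r1:200,r2:8,r3:Add3,r4:Add2,r5:Add1
c12: CDB Mul2=1600 | r0:5,r1:200,r2:8,r3:Add3,r4:Add2,r5:Add1
c13: CDB Add3=16 | r0:5,r1:200,r2:8,r3:16,r4:Add2,r5:Add1
c14: CDB Add1=203 | r0:5,r1:200,r2:8,r3:16,r4:Add2,r5:203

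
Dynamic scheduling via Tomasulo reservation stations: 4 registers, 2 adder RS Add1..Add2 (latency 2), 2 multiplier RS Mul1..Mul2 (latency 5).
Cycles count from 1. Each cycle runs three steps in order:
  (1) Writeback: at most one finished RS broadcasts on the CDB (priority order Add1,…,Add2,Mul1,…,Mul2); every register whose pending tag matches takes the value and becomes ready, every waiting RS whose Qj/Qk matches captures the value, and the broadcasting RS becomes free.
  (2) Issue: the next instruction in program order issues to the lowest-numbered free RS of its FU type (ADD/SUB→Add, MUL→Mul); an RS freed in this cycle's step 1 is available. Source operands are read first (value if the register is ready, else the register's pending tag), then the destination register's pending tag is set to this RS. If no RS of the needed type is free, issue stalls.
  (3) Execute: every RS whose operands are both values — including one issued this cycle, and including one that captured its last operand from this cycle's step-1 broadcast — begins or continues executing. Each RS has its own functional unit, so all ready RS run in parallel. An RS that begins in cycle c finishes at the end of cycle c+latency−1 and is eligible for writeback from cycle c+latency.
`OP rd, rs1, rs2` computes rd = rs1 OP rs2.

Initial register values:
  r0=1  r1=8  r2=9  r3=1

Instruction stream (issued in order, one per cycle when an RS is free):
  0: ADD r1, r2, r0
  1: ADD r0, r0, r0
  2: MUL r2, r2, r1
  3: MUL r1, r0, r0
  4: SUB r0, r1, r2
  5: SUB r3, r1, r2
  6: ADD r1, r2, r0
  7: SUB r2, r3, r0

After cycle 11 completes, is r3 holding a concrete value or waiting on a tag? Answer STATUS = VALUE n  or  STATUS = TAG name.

c1: issue ADD r1<-Add1 | r0:1,r1:Add1,r2:9,r3:1
c2: issue ADD r0<-Add2 | r0:Add2,r1:Add1,r2:9,r3:1
c3: CDB Add1=10; issue MUL r2<-Mul1 | r0:Add2,r1:10,r2:Mul1,r3:1
c4: CDB Add2=2; issue MUL r1<-Mul2 | r0:2,r1:Mul2,r2:Mul1,r3:1
c5: issue SUB r0<-Add1 | r0:Add1,r1:Mul2,r2:Mul1,r3:1
c6: issue SUB r3<-Add2 | r0:Add1,r1:Mul2,r2:Mul1,r3:Add2
c7: stall | r0:Add1,r1:Mul2,r2:Mul1,r3:Add2
c8: CDB Mul1=90; stall | r0:Add1,r1:Mul2,r2:90,r3:Add2
c9: CDB Mul2=4; stall | r0:Add1,r1:4,r2:90,r3:Add2
c10: stall | r0:Add1,r1:4,r2:90,r3:Add2
c11: CDB Add1=-86; issue ADD r1<-Add1 | r0:-86,r1:Add1,r2:90,r3:Add2

STATUS = TAG Add2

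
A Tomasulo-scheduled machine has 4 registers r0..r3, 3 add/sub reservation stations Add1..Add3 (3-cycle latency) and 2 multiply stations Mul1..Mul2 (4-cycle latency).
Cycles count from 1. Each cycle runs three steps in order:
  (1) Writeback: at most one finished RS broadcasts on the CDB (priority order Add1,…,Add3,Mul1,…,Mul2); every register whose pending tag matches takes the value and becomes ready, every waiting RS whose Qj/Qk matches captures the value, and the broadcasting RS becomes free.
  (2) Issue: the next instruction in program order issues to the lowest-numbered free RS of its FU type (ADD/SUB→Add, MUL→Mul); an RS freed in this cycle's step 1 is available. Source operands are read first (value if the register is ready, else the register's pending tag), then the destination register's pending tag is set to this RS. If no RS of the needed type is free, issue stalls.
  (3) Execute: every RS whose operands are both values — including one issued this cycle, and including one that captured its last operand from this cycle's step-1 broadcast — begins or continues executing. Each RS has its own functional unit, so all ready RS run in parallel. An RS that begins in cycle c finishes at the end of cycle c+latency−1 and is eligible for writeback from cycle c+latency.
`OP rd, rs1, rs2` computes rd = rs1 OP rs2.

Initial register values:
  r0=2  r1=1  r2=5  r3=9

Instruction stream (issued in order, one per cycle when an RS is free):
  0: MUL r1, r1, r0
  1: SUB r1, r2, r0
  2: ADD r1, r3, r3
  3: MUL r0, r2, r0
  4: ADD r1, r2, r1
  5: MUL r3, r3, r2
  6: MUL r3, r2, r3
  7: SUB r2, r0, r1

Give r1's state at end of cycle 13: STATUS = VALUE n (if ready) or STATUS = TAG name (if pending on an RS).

cycle 1: issue MUL r1<-Mul1 // r0:2,r1:Mul1,r2:5,r3:9
cycle 2: issue SUB r1<-Add1 // r0:2,r1:Add1,r2:5,r3:9
cycle 3: issue ADD r1<-Add2 // r0:2,r1:Add2,r2:5,r3:9
cycle 4: issue MUL r0<-Mul2 // r0:Mul2,r1:Add2,r2:5,r3:9
cycle 5: CDB Add1=3; issue ADD r1<-Add1 // r0:Mul2,r1:Add1,r2:5,r3:9
cycle 6: CDB Add2=18; stall // r0:Mul2,r1:Add1,r2:5,r3:9
cycle 7: CDB Mul1=2; issue MUL r3<-Mul1 // r0:Mul2,r1:Add1,r2:5,r3:Mul1
cycle 8: CDB Mul2=10; issue MUL r3<-Mul2 // r0:10,r1:Add1,r2:5,r3:Mul2
cycle 9: CDB Add1=23; issue SUB r2<-Add1 // r0:10,r1:23,r2:Add1,r3:Mul2
cycle 10: - // r0:10,r1:23,r2:Add1,r3:Mul2
cycle 11: CDB Mul1=45 // r0:10,r1:23,r2:Add1,r3:Mul2
cycle 12: CDB Add1=-13 // r0:10,r1:23,r2:-13,r3:Mul2
cycle 13: - // r0:10,r1:23,r2:-13,r3:Mul2

STATUS = VALUE 23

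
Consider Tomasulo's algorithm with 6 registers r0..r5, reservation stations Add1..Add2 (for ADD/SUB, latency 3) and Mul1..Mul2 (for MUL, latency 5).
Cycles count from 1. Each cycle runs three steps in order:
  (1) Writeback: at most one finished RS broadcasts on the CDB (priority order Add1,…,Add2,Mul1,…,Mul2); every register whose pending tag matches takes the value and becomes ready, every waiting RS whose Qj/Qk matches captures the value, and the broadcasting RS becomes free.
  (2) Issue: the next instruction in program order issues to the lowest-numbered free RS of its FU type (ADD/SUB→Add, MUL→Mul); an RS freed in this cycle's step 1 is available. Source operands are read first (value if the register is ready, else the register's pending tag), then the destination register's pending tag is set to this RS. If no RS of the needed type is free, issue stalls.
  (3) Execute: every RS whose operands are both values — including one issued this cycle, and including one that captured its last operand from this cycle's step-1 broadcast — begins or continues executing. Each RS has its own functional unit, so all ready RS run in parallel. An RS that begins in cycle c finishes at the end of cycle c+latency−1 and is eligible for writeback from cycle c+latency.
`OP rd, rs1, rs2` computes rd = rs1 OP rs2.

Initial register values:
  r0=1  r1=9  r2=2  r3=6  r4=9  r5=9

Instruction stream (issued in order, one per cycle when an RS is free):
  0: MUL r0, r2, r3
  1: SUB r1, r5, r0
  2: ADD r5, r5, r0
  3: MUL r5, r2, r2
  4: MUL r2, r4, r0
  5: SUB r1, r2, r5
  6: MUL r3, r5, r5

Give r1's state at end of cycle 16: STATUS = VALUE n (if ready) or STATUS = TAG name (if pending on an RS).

  c1: issue MUL r0<-Mul1  regs: r0:Mul1,r1:9,r2:2,r3:6,r4:9,r5:9
  c2: issue SUB r1<-Add1  regs: r0:Mul1,r1:Add1,r2:2,r3:6,r4:9,r5:9
  c3: issue ADD r5<-Add2  regs: r0:Mul1,r1:Add1,r2:2,r3:6,r4:9,r5:Add2
  c4: issue MUL r5<-Mul2  regs: r0:Mul1,r1:Add1,r2:2,r3:6,r4:9,r5:Mul2
  c5: stall  regs: r0:Mul1,r1:Add1,r2:2,r3:6,r4:9,r5:Mul2
  c6: CDB Mul1=12; issue MUL r2<-Mul1  regs: r0:12,r1:Add1,r2:Mul1,r3:6,r4:9,r5:Mul2
  c7: stall  regs: r0:12,r1:Add1,r2:Mul1,r3:6,r4:9,r5:Mul2
  c8: stall  regs: r0:12,r1:Add1,r2:Mul1,r3:6,r4:9,r5:Mul2
  c9: CDB Add1=-3; issue SUB r1<-Add1  regs: r0:12,r1:Add1,r2:Mul1,r3:6,r4:9,r5:Mul2
  c10: CDB Add2=21; stall  regs: r0:12,r1:Add1,r2:Mul1,r3:6,r4:9,r5:Mul2
  c11: CDB Mul1=108; issue MUL r3<-Mul1  regs: r0:12,r1:Add1,r2:108,r3:Mul1,r4:9,r5:Mul2
  c12: CDB Mul2=4  regs: r0:12,r1:Add1,r2:108,r3:Mul1,r4:9,r5:4
  c13: -  regs: r0:12,r1:Add1,r2:108,r3:Mul1,r4:9,r5:4
  c14: -  regs: r0:12,r1:Add1,r2:108,r3:Mul1,r4:9,r5:4
  c15: CDB Add1=104  regs: r0:12,r1:104,r2:108,r3:Mul1,r4:9,r5:4
  c16: -  regs: r0:12,r1:104,r2:108,r3:Mul1,r4:9,r5:4

STATUS = VALUE 104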